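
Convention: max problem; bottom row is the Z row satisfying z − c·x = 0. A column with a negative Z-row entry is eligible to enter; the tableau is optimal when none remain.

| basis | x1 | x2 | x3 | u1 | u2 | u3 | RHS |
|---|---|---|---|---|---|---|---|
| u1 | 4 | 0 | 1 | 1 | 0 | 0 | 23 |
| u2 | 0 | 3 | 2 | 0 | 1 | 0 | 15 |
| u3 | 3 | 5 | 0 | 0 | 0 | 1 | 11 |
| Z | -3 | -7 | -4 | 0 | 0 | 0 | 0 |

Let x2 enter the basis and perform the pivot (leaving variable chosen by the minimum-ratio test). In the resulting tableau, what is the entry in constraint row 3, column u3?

Ratio test on column x2 — row 1: entry 0 ≤ 0; row 2: 15/3 = 5; row 3: 11/5 = 11/5. Minimum is 11/5 at row 3 (u3 leaves); pivot element 5.
Divide row 3 by 5; eliminate column x2 from the other rows.
In the new row 3, the u3 entry is the old entry divided by the pivot: 1/5 = 1/5.

1/5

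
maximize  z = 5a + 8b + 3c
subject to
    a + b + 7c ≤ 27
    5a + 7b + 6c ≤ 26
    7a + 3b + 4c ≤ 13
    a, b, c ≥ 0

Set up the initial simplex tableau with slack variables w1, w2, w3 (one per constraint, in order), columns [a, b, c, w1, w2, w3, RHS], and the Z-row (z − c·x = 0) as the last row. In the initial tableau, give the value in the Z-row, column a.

The Z-row carries the negated objective coefficients: the a entry is -5.

-5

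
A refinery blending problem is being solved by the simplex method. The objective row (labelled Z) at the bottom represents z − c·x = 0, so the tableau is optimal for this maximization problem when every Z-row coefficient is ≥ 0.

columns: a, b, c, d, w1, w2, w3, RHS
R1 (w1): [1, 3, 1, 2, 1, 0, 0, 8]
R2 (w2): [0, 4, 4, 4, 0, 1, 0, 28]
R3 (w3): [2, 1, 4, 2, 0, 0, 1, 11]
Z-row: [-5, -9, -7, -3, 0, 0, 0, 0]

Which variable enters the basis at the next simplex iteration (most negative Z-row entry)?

b

Negative Z-row entries: a: -5, b: -9, c: -7, d: -3.
The most negative is -9 in column b, so b enters.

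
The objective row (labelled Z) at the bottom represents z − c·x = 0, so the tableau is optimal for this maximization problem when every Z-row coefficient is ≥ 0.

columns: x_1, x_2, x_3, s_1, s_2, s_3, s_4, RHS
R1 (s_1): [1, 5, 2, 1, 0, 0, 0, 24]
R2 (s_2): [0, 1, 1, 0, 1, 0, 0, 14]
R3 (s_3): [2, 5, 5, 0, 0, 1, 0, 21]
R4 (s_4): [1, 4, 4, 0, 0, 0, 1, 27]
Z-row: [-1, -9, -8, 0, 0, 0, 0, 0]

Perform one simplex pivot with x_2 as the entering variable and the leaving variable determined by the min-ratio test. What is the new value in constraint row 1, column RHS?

3

Ratio test on column x_2 — row 1: 24/5 = 24/5; row 2: 14/1 = 14; row 3: 21/5 = 21/5; row 4: 27/4 = 27/4. Minimum is 21/5 at row 3 (s_3 leaves); pivot element 5.
Divide row 3 by 5; eliminate column x_2 from the other rows.
Row 1 update in column RHS: 24 − 5·(21/5) = 3.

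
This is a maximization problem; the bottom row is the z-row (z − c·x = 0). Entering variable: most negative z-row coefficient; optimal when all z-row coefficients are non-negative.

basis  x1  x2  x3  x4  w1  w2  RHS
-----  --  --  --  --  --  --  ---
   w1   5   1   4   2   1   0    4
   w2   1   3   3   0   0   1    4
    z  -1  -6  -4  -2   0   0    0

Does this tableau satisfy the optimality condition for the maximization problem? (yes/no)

The z-row has a negative entry -6 in column x2, so it is not optimal.

no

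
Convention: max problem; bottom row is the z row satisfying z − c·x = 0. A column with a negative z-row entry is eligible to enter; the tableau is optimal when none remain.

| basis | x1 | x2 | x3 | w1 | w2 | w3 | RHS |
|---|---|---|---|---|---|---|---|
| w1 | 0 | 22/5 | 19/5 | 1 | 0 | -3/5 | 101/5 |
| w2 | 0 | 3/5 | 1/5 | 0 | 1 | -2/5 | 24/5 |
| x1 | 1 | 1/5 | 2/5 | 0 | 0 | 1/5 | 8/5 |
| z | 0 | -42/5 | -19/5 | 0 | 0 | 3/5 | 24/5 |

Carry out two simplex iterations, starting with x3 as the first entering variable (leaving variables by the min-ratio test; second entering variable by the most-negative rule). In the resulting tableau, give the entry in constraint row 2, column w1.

-1/5

Ratio test on column x3 — row 1: (101/5)/(19/5) = 101/19; row 2: (24/5)/(1/5) = 24; row 3: (8/5)/(2/5) = 4. Minimum is 4 at row 3 (x1 leaves); pivot element 2/5.
Divide row 3 by 2/5; eliminate column x3 from the other rows.
Second iteration: most negative z-row entry is -13/2 in column x2, so x2 enters.
Ratio test on column x2 — row 1: 5/(5/2) = 2; row 2: 4/(1/2) = 8; row 3: 4/(1/2) = 8. Minimum is 2 at row 1 (w1 leaves); pivot element 5/2.
Divide row 1 by 5/2; eliminate column x2 from the other rows.
After both pivots, the entry at constraint row 2, column w1 is -1/5.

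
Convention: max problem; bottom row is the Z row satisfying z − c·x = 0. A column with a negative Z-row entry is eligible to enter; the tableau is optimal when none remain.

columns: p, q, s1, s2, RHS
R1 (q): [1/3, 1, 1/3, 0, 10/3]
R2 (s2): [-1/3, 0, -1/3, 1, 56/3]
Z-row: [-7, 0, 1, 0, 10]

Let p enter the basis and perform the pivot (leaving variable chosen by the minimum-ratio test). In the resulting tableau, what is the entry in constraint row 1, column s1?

Ratio test on column p — row 1: (10/3)/(1/3) = 10; row 2: entry -1/3 ≤ 0. Minimum is 10 at row 1 (q leaves); pivot element 1/3.
Divide row 1 by 1/3; eliminate column p from the other rows.
In the new row 1, the s1 entry is the old entry divided by the pivot: (1/3)/(1/3) = 1.

1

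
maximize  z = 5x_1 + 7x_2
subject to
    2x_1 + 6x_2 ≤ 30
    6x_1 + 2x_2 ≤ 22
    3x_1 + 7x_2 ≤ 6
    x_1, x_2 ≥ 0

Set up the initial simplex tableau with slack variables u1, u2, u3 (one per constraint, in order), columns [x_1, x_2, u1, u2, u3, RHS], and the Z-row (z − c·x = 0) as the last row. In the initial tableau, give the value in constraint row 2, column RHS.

The RHS of constraint 2 is b_2 = 22.

22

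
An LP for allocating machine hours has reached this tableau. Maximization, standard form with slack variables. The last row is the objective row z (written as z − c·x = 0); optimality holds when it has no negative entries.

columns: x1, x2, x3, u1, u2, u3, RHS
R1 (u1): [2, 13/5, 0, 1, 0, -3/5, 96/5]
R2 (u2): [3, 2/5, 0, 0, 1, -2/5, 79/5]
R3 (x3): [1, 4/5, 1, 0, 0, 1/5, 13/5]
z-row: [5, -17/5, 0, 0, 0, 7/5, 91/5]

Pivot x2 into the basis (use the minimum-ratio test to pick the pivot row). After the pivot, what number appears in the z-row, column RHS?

Ratio test on column x2 — row 1: (96/5)/(13/5) = 96/13; row 2: (79/5)/(2/5) = 79/2; row 3: (13/5)/(4/5) = 13/4. Minimum is 13/4 at row 3 (x3 leaves); pivot element 4/5.
Divide row 3 by 4/5; eliminate column x2 from the other rows.
z-row update in column RHS: 91/5 − (-17/5)·(13/4) = 117/4.

117/4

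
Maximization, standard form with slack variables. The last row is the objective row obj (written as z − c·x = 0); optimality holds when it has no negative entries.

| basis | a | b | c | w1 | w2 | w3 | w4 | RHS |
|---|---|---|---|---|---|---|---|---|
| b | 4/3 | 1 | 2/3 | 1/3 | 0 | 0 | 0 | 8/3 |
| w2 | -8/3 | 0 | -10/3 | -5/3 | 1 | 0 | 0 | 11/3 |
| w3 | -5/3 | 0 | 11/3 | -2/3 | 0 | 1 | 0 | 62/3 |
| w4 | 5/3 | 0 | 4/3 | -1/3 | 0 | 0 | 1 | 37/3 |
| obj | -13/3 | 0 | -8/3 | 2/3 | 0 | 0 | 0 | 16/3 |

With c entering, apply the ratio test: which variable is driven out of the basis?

Column c entries and ratios — b: (8/3)/(2/3) = 4; w2: -10/3 ≤ 0, skip; w3: (62/3)/(11/3) = 62/11; w4: (37/3)/(4/3) = 37/4.
Smallest ratio is 4 in the row of b, so b leaves.

b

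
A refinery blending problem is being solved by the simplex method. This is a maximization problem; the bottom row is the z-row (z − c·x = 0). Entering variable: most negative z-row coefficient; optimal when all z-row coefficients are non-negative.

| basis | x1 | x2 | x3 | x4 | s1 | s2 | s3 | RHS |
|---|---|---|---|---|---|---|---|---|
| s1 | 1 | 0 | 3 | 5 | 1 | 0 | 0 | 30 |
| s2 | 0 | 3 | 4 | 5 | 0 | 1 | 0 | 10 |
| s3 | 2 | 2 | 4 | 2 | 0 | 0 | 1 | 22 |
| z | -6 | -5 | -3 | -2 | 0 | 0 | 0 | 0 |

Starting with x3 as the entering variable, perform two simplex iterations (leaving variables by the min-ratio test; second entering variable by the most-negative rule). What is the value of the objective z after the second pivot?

Ratio test on column x3 — row 1: 30/3 = 10; row 2: 10/4 = 5/2; row 3: 22/4 = 11/2. Minimum is 5/2 at row 2 (s2 leaves); pivot element 4.
Pivot on row 2; the z-row RHS becomes 0 − (-3)·(5/2) = 15/2.
Next entering variable (most negative z-row entry -6): x1.
Ratio test on column x1 — row 1: (45/2)/1 = 45/2; row 2: entry 0 ≤ 0; row 3: 12/2 = 6. Minimum is 6 at row 3 (s3 leaves); pivot element 2.
After the second pivot the z-row RHS is 15/2 − (-6)·6 = 87/2.

87/2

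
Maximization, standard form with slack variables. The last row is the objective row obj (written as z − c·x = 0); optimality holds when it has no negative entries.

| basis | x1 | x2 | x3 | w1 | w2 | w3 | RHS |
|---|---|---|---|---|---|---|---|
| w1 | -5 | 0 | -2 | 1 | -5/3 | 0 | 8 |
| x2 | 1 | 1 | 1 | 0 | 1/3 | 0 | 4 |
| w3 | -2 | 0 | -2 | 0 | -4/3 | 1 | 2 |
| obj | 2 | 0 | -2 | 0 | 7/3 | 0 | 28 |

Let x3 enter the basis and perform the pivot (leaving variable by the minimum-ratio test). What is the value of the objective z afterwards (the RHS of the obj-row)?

36

Ratio test on column x3 — row 1: entry -2 ≤ 0; row 2: 4/1 = 4; row 3: entry -2 ≤ 0. Minimum is 4 at row 2 (x2 leaves); pivot element 1.
Pivot on row 2; the obj-row RHS becomes 28 − (-2)·4 = 36.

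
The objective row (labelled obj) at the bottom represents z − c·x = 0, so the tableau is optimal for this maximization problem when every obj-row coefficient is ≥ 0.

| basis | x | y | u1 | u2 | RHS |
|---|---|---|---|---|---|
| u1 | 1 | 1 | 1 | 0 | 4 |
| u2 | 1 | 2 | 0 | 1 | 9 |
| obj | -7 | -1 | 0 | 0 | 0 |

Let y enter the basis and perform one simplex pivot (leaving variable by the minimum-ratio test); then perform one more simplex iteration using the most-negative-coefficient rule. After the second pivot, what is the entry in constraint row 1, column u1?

1

Ratio test on column y — row 1: 4/1 = 4; row 2: 9/2 = 9/2. Minimum is 4 at row 1 (u1 leaves); pivot element 1.
Divide row 1 by 1; eliminate column y from the other rows.
Second iteration: most negative obj-row entry is -6 in column x, so x enters.
Ratio test on column x — row 1: 4/1 = 4; row 2: entry -1 ≤ 0. Minimum is 4 at row 1 (y leaves); pivot element 1.
Divide row 1 by 1; eliminate column x from the other rows.
After both pivots, the entry at constraint row 1, column u1 is 1.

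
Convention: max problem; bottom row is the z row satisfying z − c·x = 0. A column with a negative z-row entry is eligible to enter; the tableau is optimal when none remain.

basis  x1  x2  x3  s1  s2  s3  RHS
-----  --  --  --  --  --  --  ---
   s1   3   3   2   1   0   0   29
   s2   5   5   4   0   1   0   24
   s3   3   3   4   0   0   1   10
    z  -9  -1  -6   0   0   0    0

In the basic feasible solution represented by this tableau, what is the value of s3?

s3 is basic (row 3); its value is the RHS of that row, 10.

10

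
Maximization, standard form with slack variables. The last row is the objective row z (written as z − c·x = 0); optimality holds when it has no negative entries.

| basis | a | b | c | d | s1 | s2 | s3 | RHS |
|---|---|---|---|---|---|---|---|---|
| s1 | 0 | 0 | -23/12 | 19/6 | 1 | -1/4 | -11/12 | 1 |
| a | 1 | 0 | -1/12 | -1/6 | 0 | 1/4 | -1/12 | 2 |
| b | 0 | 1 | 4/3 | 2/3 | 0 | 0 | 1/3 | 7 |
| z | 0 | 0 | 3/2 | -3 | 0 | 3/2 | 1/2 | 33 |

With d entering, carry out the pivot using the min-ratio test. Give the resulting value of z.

645/19

Ratio test on column d — row 1: 1/(19/6) = 6/19; row 2: entry -1/6 ≤ 0; row 3: 7/(2/3) = 21/2. Minimum is 6/19 at row 1 (s1 leaves); pivot element 19/6.
Pivot on row 1; the z-row RHS becomes 33 − (-3)·(6/19) = 645/19.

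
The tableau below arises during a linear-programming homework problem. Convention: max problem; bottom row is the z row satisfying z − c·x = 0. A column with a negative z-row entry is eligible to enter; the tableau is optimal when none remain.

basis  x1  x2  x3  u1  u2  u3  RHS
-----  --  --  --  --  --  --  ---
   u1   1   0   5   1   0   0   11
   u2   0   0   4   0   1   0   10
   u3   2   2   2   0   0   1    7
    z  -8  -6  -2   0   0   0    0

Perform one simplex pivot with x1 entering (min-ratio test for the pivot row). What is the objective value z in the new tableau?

Ratio test on column x1 — row 1: 11/1 = 11; row 2: entry 0 ≤ 0; row 3: 7/2 = 7/2. Minimum is 7/2 at row 3 (u3 leaves); pivot element 2.
Pivot on row 3; the z-row RHS becomes 0 − (-8)·(7/2) = 28.

28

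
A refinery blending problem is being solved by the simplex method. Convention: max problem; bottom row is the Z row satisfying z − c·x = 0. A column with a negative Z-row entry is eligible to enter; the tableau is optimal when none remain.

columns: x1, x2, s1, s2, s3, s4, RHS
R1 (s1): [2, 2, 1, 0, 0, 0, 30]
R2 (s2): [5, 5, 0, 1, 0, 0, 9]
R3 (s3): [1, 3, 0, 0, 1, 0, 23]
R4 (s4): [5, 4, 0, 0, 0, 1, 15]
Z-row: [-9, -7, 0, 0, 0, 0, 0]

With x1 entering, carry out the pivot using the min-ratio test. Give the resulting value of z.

Ratio test on column x1 — row 1: 30/2 = 15; row 2: 9/5 = 9/5; row 3: 23/1 = 23; row 4: 15/5 = 3. Minimum is 9/5 at row 2 (s2 leaves); pivot element 5.
Pivot on row 2; the Z-row RHS becomes 0 − (-9)·(9/5) = 81/5.

81/5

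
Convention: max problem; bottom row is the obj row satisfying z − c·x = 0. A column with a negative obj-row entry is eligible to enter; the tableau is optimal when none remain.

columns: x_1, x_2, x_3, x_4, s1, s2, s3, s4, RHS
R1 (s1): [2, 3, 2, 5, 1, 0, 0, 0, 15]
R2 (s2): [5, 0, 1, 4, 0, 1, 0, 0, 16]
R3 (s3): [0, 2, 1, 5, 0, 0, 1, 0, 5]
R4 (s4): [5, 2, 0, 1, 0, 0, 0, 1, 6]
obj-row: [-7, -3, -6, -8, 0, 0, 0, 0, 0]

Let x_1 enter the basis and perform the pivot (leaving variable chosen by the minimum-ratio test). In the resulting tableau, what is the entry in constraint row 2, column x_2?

Ratio test on column x_1 — row 1: 15/2 = 15/2; row 2: 16/5 = 16/5; row 3: entry 0 ≤ 0; row 4: 6/5 = 6/5. Minimum is 6/5 at row 4 (s4 leaves); pivot element 5.
Divide row 4 by 5; eliminate column x_1 from the other rows.
Row 2 update in column x_2: 0 − 5·(2/5) = -2.

-2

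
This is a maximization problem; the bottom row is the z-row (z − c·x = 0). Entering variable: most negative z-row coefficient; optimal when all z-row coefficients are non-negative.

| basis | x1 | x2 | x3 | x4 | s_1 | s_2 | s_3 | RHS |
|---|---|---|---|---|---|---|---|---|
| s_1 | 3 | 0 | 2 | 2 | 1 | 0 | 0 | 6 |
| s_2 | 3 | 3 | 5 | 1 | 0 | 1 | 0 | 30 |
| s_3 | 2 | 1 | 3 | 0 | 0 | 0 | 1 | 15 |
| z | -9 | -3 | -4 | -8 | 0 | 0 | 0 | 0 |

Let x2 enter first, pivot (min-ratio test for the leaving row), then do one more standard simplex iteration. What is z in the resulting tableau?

51

Ratio test on column x2 — row 1: entry 0 ≤ 0; row 2: 30/3 = 10; row 3: 15/1 = 15. Minimum is 10 at row 2 (s_2 leaves); pivot element 3.
Pivot on row 2; the z-row RHS becomes 0 − (-3)·10 = 30.
Next entering variable (most negative z-row entry -7): x4.
Ratio test on column x4 — row 1: 6/2 = 3; row 2: 10/(1/3) = 30; row 3: entry -1/3 ≤ 0. Minimum is 3 at row 1 (s_1 leaves); pivot element 2.
After the second pivot the z-row RHS is 30 − (-7)·3 = 51.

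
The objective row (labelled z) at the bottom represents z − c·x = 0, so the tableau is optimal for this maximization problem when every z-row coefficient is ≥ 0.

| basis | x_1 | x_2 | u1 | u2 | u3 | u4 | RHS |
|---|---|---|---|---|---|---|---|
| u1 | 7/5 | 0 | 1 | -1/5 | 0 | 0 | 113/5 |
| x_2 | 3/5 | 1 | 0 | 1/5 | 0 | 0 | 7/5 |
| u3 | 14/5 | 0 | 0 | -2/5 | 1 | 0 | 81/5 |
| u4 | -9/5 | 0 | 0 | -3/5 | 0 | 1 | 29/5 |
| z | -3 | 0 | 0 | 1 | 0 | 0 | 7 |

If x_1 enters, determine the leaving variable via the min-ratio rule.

x_2

Column x_1 entries and ratios — u1: (113/5)/(7/5) = 113/7; x_2: (7/5)/(3/5) = 7/3; u3: (81/5)/(14/5) = 81/14; u4: -9/5 ≤ 0, skip.
Smallest ratio is 7/3 in the row of x_2, so x_2 leaves.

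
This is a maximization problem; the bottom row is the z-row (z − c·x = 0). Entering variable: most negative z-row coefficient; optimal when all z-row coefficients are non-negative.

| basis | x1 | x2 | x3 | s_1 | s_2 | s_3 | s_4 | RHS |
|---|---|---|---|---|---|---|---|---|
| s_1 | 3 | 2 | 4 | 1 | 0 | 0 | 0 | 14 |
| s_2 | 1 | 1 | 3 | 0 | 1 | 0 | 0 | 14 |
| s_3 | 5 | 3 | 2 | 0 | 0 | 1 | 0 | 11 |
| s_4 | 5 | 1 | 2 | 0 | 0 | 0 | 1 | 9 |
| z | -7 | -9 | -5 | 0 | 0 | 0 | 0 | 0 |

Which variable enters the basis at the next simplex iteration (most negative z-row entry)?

Negative z-row entries: x1: -7, x2: -9, x3: -5.
The most negative is -9 in column x2, so x2 enters.

x2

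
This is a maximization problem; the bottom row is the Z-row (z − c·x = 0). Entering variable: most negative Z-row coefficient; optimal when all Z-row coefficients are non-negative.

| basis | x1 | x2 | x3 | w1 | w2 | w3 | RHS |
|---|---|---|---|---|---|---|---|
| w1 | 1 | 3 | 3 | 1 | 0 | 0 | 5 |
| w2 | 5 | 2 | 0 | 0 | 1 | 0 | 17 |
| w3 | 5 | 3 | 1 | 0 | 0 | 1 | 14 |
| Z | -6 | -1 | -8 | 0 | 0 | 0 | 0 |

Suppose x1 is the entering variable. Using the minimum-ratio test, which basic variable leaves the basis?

w3

Column x1 entries and ratios — w1: 5/1 = 5; w2: 17/5 = 17/5; w3: 14/5 = 14/5.
Smallest ratio is 14/5 in the row of w3, so w3 leaves.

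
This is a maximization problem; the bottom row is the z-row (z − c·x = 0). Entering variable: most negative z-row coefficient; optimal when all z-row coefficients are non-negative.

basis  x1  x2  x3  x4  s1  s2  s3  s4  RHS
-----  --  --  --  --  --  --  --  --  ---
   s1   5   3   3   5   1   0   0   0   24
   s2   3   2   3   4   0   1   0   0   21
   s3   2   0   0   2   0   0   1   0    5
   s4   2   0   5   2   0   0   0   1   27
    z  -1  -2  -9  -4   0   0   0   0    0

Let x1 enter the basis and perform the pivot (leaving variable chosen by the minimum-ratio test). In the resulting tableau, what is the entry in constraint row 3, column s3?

Ratio test on column x1 — row 1: 24/5 = 24/5; row 2: 21/3 = 7; row 3: 5/2 = 5/2; row 4: 27/2 = 27/2. Minimum is 5/2 at row 3 (s3 leaves); pivot element 2.
Divide row 3 by 2; eliminate column x1 from the other rows.
In the new row 3, the s3 entry is the old entry divided by the pivot: 1/2 = 1/2.

1/2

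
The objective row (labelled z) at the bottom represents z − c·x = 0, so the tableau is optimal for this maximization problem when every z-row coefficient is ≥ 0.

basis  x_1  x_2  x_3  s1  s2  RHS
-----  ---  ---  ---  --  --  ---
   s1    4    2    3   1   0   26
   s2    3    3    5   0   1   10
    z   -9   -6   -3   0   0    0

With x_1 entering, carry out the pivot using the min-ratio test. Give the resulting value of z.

30

Ratio test on column x_1 — row 1: 26/4 = 13/2; row 2: 10/3 = 10/3. Minimum is 10/3 at row 2 (s2 leaves); pivot element 3.
Pivot on row 2; the z-row RHS becomes 0 − (-9)·(10/3) = 30.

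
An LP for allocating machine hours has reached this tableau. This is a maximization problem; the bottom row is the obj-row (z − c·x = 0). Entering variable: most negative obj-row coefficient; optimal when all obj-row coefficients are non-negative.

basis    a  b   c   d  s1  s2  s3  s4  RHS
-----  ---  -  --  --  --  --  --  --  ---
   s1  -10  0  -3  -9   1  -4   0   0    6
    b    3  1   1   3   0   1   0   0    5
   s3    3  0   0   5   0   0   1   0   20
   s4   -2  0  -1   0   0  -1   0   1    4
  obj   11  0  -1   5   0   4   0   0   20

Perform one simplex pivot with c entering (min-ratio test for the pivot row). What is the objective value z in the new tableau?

Ratio test on column c — row 1: entry -3 ≤ 0; row 2: 5/1 = 5; row 3: entry 0 ≤ 0; row 4: entry -1 ≤ 0. Minimum is 5 at row 2 (b leaves); pivot element 1.
Pivot on row 2; the obj-row RHS becomes 20 − (-1)·5 = 25.

25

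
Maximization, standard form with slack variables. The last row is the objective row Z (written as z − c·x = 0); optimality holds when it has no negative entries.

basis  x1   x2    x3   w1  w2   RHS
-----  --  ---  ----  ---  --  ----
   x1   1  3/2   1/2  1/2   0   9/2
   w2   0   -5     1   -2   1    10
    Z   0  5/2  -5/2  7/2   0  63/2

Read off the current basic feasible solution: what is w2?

10

w2 is basic (row 2); its value is the RHS of that row, 10.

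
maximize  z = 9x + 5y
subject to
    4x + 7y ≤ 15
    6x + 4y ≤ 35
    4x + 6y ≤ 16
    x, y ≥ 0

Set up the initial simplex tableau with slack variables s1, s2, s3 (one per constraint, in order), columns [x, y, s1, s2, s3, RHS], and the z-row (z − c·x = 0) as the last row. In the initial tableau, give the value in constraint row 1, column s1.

Slack s1 belongs to constraint 1; its column is the unit vector e_1, so the entry in row 1 is 1.

1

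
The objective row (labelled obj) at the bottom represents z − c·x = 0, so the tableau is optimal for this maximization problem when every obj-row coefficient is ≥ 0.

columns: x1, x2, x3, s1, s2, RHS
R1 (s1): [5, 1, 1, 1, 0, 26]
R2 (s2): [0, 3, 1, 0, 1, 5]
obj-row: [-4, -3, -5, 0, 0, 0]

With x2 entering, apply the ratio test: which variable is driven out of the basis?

s2

Column x2 entries and ratios — s1: 26/1 = 26; s2: 5/3 = 5/3.
Smallest ratio is 5/3 in the row of s2, so s2 leaves.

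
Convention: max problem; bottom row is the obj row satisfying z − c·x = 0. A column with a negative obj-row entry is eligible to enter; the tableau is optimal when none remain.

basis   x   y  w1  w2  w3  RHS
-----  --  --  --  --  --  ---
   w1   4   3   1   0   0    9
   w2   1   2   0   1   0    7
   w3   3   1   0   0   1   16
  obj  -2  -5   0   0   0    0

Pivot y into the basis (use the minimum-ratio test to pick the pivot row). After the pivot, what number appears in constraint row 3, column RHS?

Ratio test on column y — row 1: 9/3 = 3; row 2: 7/2 = 7/2; row 3: 16/1 = 16. Minimum is 3 at row 1 (w1 leaves); pivot element 3.
Divide row 1 by 3; eliminate column y from the other rows.
Row 3 update in column RHS: 16 − 1·3 = 13.

13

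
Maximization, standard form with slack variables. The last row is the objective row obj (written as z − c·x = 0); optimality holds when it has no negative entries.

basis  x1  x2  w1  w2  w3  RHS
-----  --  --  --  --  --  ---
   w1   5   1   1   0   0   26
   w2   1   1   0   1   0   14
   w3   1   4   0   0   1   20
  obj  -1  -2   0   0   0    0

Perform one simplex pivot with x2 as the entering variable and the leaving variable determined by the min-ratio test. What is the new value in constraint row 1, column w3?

Ratio test on column x2 — row 1: 26/1 = 26; row 2: 14/1 = 14; row 3: 20/4 = 5. Minimum is 5 at row 3 (w3 leaves); pivot element 4.
Divide row 3 by 4; eliminate column x2 from the other rows.
Row 1 update in column w3: 0 − 1·(1/4) = -1/4.

-1/4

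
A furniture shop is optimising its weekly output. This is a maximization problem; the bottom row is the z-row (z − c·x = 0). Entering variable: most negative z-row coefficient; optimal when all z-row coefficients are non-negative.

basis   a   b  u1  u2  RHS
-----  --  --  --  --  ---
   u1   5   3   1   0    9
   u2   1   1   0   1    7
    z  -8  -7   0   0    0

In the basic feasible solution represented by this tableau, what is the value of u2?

7

u2 is basic (row 2); its value is the RHS of that row, 7.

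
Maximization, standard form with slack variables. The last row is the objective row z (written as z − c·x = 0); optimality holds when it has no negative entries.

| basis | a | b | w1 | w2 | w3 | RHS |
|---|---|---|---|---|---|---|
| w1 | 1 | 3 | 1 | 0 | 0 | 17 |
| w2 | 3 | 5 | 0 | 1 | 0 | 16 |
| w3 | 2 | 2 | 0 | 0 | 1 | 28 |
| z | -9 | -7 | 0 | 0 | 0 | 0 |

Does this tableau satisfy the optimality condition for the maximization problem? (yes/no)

no

The z-row has a negative entry -9 in column a, so it is not optimal.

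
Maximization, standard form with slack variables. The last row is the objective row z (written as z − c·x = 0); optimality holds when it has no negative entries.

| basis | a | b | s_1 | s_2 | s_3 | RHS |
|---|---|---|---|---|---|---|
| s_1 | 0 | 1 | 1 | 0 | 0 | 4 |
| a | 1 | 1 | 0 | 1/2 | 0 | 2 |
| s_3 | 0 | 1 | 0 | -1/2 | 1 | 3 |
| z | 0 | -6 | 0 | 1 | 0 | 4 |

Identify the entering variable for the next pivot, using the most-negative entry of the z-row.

Negative z-row entries: b: -6.
The most negative is -6 in column b, so b enters.

b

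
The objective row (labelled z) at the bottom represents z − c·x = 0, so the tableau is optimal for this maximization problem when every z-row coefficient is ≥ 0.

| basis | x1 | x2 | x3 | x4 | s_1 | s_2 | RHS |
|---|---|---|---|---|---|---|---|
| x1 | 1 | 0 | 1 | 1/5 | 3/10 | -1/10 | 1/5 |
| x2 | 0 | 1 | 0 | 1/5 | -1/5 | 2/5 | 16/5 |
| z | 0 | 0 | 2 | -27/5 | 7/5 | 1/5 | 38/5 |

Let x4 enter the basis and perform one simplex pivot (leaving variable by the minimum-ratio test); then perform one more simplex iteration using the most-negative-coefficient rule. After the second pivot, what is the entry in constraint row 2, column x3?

-2

Ratio test on column x4 — row 1: (1/5)/(1/5) = 1; row 2: (16/5)/(1/5) = 16. Minimum is 1 at row 1 (x1 leaves); pivot element 1/5.
Divide row 1 by 1/5; eliminate column x4 from the other rows.
Second iteration: most negative z-row entry is -5/2 in column s_2, so s_2 enters.
Ratio test on column s_2 — row 1: entry -1/2 ≤ 0; row 2: 3/(1/2) = 6. Minimum is 6 at row 2 (x2 leaves); pivot element 1/2.
Divide row 2 by 1/2; eliminate column s_2 from the other rows.
After both pivots, the entry at constraint row 2, column x3 is -2.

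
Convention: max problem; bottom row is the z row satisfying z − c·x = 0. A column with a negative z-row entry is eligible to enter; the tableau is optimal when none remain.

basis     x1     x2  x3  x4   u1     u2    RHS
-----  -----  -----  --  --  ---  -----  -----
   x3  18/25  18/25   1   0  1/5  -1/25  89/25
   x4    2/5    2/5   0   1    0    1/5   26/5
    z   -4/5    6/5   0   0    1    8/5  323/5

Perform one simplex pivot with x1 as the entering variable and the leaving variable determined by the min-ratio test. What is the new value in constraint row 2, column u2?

2/9

Ratio test on column x1 — row 1: (89/25)/(18/25) = 89/18; row 2: (26/5)/(2/5) = 13. Minimum is 89/18 at row 1 (x3 leaves); pivot element 18/25.
Divide row 1 by 18/25; eliminate column x1 from the other rows.
Row 2 update in column u2: 1/5 − (2/5)·(-1/18) = 2/9.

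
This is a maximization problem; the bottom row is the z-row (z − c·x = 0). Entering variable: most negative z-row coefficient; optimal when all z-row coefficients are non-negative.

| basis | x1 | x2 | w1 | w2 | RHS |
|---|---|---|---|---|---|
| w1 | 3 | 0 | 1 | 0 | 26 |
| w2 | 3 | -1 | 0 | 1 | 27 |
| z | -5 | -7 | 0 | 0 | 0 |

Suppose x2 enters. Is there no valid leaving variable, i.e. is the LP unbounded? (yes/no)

Every constraint-row entry in column x2 is ≤ 0, so increasing x2 is unbounded.

yes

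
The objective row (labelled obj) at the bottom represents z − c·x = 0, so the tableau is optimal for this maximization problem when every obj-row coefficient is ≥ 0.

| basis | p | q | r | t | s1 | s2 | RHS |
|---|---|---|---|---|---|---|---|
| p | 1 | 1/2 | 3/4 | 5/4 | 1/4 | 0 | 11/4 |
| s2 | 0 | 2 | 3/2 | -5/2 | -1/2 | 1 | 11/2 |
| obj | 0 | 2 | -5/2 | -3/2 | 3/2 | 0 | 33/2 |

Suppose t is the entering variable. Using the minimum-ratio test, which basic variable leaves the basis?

Column t entries and ratios — p: (11/4)/(5/4) = 11/5; s2: -5/2 ≤ 0, skip.
Smallest ratio is 11/5 in the row of p, so p leaves.

p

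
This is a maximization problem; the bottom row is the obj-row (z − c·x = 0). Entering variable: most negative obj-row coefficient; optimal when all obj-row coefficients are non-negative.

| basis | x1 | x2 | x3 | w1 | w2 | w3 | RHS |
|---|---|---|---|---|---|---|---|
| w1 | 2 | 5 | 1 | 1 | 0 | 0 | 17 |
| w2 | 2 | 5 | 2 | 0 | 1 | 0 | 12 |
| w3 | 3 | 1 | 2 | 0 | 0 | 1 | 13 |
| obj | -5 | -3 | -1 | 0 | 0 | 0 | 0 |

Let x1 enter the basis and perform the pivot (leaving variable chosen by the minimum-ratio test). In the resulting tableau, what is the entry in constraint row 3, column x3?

2/3

Ratio test on column x1 — row 1: 17/2 = 17/2; row 2: 12/2 = 6; row 3: 13/3 = 13/3. Minimum is 13/3 at row 3 (w3 leaves); pivot element 3.
Divide row 3 by 3; eliminate column x1 from the other rows.
In the new row 3, the x3 entry is the old entry divided by the pivot: 2/3 = 2/3.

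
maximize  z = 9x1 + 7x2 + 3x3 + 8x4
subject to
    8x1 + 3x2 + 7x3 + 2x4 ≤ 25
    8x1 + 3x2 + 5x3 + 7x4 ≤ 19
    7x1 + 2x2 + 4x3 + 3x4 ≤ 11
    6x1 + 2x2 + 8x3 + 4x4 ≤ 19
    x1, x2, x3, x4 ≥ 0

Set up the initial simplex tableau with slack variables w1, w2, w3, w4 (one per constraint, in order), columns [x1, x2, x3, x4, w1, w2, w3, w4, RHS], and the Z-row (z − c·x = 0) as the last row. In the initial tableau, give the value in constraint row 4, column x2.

Constraint 4 has coefficient 2 on x2.

2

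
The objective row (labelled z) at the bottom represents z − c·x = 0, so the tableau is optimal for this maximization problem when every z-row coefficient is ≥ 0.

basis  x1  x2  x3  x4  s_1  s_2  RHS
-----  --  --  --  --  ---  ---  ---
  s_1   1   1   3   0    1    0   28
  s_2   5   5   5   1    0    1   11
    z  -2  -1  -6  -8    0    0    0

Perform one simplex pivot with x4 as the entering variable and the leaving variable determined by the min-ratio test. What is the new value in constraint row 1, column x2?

Ratio test on column x4 — row 1: entry 0 ≤ 0; row 2: 11/1 = 11. Minimum is 11 at row 2 (s_2 leaves); pivot element 1.
Divide row 2 by 1; eliminate column x4 from the other rows.
Row 1 update in column x2: 1 − 0·5 = 1.

1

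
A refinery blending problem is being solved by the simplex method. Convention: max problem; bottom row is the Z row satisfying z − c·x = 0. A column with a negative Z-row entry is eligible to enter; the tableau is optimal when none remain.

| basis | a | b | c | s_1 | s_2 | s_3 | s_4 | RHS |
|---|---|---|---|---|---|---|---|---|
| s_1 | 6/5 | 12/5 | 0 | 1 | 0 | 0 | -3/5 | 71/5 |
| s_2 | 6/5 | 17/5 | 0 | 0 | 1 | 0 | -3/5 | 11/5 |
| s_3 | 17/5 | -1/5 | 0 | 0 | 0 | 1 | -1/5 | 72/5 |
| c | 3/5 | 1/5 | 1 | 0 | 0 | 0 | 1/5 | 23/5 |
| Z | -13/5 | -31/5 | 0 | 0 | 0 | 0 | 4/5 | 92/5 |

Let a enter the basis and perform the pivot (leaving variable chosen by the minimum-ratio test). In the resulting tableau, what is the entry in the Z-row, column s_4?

-1/2

Ratio test on column a — row 1: (71/5)/(6/5) = 71/6; row 2: (11/5)/(6/5) = 11/6; row 3: (72/5)/(17/5) = 72/17; row 4: (23/5)/(3/5) = 23/3. Minimum is 11/6 at row 2 (s_2 leaves); pivot element 6/5.
Divide row 2 by 6/5; eliminate column a from the other rows.
Z-row update in column s_4: 4/5 − (-13/5)·(-1/2) = -1/2.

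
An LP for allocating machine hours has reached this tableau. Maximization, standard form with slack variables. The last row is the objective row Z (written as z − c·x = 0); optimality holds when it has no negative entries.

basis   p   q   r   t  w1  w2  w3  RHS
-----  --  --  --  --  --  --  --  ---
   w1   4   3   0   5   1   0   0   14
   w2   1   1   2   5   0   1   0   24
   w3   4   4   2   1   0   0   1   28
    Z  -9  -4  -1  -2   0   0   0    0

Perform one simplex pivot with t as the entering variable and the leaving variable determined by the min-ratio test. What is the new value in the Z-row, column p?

Ratio test on column t — row 1: 14/5 = 14/5; row 2: 24/5 = 24/5; row 3: 28/1 = 28. Minimum is 14/5 at row 1 (w1 leaves); pivot element 5.
Divide row 1 by 5; eliminate column t from the other rows.
Z-row update in column p: -9 − (-2)·(4/5) = -37/5.

-37/5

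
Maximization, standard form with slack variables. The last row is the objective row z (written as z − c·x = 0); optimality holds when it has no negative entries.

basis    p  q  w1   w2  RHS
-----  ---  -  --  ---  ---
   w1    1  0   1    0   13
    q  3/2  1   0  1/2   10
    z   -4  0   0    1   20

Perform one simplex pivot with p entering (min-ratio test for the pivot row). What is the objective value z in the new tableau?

Ratio test on column p — row 1: 13/1 = 13; row 2: 10/(3/2) = 20/3. Minimum is 20/3 at row 2 (q leaves); pivot element 3/2.
Pivot on row 2; the z-row RHS becomes 20 − (-4)·(20/3) = 140/3.

140/3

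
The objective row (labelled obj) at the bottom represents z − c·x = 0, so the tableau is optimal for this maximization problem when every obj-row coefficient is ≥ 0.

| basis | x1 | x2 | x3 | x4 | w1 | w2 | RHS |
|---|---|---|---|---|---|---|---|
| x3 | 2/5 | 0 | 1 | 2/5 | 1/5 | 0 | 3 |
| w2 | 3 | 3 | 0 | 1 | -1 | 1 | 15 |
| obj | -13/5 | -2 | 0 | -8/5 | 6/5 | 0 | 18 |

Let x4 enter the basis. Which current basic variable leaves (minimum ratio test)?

Column x4 entries and ratios — x3: 3/(2/5) = 15/2; w2: 15/1 = 15.
Smallest ratio is 15/2 in the row of x3, so x3 leaves.

x3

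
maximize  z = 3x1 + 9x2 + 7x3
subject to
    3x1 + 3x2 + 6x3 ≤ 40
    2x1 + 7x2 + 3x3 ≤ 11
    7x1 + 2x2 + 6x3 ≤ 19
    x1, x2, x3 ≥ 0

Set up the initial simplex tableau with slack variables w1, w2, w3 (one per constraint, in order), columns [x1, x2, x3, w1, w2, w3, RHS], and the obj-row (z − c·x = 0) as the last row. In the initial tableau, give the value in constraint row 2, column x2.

Constraint 2 has coefficient 7 on x2.

7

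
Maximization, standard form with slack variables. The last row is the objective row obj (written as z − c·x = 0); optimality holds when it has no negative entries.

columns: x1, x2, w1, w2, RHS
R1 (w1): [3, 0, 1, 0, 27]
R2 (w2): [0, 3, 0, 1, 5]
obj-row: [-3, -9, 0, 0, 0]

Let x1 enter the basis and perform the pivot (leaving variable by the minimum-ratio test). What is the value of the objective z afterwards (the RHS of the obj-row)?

Ratio test on column x1 — row 1: 27/3 = 9; row 2: entry 0 ≤ 0. Minimum is 9 at row 1 (w1 leaves); pivot element 3.
Pivot on row 1; the obj-row RHS becomes 0 − (-3)·9 = 27.

27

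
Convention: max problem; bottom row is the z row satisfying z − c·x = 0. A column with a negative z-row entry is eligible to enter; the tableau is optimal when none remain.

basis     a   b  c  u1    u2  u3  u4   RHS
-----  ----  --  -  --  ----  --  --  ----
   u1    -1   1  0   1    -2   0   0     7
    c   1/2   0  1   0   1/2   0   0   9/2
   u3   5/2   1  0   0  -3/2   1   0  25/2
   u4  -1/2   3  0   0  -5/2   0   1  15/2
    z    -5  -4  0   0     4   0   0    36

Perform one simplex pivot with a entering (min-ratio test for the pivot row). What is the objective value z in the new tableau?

61

Ratio test on column a — row 1: entry -1 ≤ 0; row 2: (9/2)/(1/2) = 9; row 3: (25/2)/(5/2) = 5; row 4: entry -1/2 ≤ 0. Minimum is 5 at row 3 (u3 leaves); pivot element 5/2.
Pivot on row 3; the z-row RHS becomes 36 − (-5)·5 = 61.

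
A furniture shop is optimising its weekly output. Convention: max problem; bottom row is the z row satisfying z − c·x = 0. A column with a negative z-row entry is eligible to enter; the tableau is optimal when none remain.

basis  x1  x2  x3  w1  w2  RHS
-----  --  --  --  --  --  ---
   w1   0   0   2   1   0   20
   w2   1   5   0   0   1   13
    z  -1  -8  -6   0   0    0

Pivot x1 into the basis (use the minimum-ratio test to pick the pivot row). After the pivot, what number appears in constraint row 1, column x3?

Ratio test on column x1 — row 1: entry 0 ≤ 0; row 2: 13/1 = 13. Minimum is 13 at row 2 (w2 leaves); pivot element 1.
Divide row 2 by 1; eliminate column x1 from the other rows.
Row 1 update in column x3: 2 − 0·0 = 2.

2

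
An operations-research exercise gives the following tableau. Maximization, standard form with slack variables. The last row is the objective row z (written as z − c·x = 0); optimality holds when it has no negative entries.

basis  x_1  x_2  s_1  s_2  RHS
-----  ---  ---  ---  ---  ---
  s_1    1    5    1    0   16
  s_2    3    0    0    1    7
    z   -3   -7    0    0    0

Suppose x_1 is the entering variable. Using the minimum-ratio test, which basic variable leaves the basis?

s_2

Column x_1 entries and ratios — s_1: 16/1 = 16; s_2: 7/3 = 7/3.
Smallest ratio is 7/3 in the row of s_2, so s_2 leaves.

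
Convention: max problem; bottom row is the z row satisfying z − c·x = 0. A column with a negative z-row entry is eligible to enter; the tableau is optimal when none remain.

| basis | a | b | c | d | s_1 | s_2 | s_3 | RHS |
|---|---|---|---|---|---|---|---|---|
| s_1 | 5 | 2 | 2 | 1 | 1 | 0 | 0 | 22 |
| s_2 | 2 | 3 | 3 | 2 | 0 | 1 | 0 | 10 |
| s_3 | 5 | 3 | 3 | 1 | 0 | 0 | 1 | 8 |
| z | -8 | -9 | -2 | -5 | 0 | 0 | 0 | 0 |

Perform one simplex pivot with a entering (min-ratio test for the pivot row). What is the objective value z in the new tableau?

Ratio test on column a — row 1: 22/5 = 22/5; row 2: 10/2 = 5; row 3: 8/5 = 8/5. Minimum is 8/5 at row 3 (s_3 leaves); pivot element 5.
Pivot on row 3; the z-row RHS becomes 0 − (-8)·(8/5) = 64/5.

64/5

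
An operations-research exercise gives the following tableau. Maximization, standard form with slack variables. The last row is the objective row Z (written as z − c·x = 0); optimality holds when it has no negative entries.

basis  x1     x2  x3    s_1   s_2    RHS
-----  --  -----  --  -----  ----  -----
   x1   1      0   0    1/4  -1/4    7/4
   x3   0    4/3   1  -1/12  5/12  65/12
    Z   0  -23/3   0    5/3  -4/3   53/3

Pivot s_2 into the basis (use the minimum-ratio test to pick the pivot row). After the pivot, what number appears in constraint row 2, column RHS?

Ratio test on column s_2 — row 1: entry -1/4 ≤ 0; row 2: (65/12)/(5/12) = 13. Minimum is 13 at row 2 (x3 leaves); pivot element 5/12.
Divide row 2 by 5/12; eliminate column s_2 from the other rows.
In the new row 2, the RHS entry is the old entry divided by the pivot: (65/12)/(5/12) = 13.

13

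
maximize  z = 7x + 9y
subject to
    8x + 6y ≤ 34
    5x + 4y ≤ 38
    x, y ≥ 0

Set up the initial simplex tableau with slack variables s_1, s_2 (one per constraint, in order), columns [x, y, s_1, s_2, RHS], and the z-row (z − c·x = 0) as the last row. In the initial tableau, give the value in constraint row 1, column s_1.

1

Slack s_1 belongs to constraint 1; its column is the unit vector e_1, so the entry in row 1 is 1.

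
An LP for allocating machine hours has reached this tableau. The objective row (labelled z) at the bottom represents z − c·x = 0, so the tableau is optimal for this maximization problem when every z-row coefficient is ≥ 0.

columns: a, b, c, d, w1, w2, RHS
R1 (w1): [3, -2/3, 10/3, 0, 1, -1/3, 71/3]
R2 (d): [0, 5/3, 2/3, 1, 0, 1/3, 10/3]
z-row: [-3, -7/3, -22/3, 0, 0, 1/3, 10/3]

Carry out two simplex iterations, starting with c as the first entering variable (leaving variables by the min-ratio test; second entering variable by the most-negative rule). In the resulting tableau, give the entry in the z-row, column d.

Ratio test on column c — row 1: (71/3)/(10/3) = 71/10; row 2: (10/3)/(2/3) = 5. Minimum is 5 at row 2 (d leaves); pivot element 2/3.
Divide row 2 by 2/3; eliminate column c from the other rows.
Second iteration: most negative z-row entry is -3 in column a, so a enters.
Ratio test on column a — row 1: 7/3 = 7/3; row 2: entry 0 ≤ 0. Minimum is 7/3 at row 1 (w1 leaves); pivot element 3.
Divide row 1 by 3; eliminate column a from the other rows.
After both pivots, the entry at the z-row, column d is 6.

6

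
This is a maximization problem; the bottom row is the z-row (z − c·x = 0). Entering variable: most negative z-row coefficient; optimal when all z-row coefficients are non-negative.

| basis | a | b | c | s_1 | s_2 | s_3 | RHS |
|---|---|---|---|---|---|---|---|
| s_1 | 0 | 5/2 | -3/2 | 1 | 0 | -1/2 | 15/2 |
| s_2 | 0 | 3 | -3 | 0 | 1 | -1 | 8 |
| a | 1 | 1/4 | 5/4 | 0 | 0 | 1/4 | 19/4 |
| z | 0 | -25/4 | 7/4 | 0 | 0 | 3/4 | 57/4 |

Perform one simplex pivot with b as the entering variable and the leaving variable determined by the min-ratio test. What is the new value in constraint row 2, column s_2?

Ratio test on column b — row 1: (15/2)/(5/2) = 3; row 2: 8/3 = 8/3; row 3: (19/4)/(1/4) = 19. Minimum is 8/3 at row 2 (s_2 leaves); pivot element 3.
Divide row 2 by 3; eliminate column b from the other rows.
In the new row 2, the s_2 entry is the old entry divided by the pivot: 1/3 = 1/3.

1/3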